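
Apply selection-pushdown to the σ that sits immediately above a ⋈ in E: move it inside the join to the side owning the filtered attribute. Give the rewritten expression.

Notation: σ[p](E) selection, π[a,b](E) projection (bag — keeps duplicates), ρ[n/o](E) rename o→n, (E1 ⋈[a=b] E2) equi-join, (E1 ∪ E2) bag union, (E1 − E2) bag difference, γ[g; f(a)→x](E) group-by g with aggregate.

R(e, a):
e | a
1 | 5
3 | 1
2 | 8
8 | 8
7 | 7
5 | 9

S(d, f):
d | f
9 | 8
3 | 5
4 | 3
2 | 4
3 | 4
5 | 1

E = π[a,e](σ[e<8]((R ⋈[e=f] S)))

σ filters on e, owned by the left side.
E' = π[a,e]((σ[e<8](R) ⋈[e=f] S))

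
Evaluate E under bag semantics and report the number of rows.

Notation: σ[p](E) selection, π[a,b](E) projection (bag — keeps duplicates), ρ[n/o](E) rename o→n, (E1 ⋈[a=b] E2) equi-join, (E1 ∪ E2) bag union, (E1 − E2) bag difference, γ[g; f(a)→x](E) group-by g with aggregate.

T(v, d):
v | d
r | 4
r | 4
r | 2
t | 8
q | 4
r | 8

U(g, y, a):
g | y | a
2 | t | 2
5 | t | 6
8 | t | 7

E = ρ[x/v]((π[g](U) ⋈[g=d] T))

Subexpression sizes:
  U → 3
  π[g](U) → 3
  T → 6
  (π[g](U) ⋈[g=d] T) → 3
  ρ[x/v]((π[g](U) ⋈[g=d] T)) → 3

|E| = 3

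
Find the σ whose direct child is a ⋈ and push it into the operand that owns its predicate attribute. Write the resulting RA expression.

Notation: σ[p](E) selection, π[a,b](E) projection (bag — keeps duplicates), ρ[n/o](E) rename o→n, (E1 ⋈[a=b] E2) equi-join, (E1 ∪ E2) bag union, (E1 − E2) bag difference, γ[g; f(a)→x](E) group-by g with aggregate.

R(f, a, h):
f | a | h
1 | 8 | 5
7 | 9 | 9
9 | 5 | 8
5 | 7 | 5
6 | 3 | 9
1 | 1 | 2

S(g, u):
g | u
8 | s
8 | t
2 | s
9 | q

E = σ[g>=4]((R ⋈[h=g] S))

σ filters on g, owned by the right side.
E' = (R ⋈[h=g] σ[g>=4](S))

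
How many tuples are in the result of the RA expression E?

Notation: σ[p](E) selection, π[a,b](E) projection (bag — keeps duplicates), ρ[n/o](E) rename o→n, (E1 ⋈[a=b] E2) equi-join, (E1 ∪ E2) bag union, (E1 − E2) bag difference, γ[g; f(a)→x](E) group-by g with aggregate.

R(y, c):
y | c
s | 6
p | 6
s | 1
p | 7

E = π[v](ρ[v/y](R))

Per-node cardinality:
  R → 4
  ρ[v/y](R) → 4
  π[v](ρ[v/y](R)) → 4

|E| = 4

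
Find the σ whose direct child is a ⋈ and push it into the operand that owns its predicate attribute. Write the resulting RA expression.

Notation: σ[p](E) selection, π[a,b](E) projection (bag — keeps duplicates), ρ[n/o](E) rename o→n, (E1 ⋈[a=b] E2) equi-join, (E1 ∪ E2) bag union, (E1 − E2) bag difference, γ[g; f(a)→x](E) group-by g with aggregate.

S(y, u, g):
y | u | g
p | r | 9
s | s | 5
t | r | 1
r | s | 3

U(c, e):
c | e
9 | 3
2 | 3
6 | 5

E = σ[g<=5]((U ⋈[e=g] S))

σ filters on g, owned by the right side.
E' = (U ⋈[e=g] σ[g<=5](S))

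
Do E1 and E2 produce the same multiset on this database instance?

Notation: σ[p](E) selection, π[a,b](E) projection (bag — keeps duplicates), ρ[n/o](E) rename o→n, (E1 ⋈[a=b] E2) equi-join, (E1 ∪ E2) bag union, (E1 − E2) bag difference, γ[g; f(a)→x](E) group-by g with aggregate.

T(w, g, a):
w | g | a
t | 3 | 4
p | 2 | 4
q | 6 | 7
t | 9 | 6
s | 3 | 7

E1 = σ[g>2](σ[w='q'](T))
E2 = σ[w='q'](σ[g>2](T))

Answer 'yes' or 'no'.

E1 row counts bottom-up:
  T → 5
  σ[w='q'](T) → 1
  σ[g>2](σ[w='q'](T)) → 1
E2 row counts bottom-up:
  T → 5
  σ[g>2](T) → 4
  σ[w='q'](σ[g>2](T)) → 1

E1 and E2 produce the same multiset:
w | g | a
q | 6 | 7

yes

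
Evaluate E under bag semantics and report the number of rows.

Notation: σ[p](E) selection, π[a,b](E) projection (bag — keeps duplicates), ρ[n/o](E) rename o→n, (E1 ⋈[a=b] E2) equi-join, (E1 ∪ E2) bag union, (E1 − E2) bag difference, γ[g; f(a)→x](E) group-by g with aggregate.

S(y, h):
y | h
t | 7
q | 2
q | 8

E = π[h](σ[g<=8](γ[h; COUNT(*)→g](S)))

Row counts bottom-up:
  S → 3
  γ[h; COUNT(*)→g](S) → 3
  σ[g<=8](γ[h; COUNT(*)→g](S)) → 3
  π[h](σ[g<=8](γ[h; COUNT(*)→g](S))) → 3

|E| = 3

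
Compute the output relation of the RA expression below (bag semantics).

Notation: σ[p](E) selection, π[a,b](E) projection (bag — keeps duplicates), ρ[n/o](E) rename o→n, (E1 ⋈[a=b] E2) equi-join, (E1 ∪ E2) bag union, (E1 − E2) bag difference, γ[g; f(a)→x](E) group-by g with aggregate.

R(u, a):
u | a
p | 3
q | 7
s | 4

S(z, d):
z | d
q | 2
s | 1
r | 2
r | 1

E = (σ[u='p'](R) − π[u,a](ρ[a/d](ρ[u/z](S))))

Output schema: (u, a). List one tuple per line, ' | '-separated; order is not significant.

Stepwise |·|:
  R → 3
  σ[u='p'](R) → 1
  S → 4
  ρ[u/z](S) → 4
  ρ[a/d](ρ[u/z](S)) → 4
  π[u,a](ρ[a/d](ρ[u/z](S))) → 4
  (σ[u='p'](R) − π[u,a](ρ[a/d](ρ[u/z](S)))) → 1

== RESULT ==
u | a
p | 3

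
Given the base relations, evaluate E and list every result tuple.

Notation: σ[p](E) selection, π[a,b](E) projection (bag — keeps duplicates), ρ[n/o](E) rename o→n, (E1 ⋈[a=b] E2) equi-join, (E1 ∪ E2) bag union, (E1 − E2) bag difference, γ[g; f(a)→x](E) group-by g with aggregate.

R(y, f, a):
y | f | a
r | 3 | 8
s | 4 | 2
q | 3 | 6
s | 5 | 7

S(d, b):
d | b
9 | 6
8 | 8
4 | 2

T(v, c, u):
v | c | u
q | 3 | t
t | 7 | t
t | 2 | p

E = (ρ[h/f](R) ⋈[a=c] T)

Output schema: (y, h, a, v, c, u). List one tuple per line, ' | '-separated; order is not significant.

Per-node cardinality:
  R → 4
  ρ[h/f](R) → 4
  T → 3
  (ρ[h/f](R) ⋈[a=c] T) → 2

== RESULT ==
y | h | a | v | c | u
s | 4 | 2 | t | 2 | p
s | 5 | 7 | t | 7 | t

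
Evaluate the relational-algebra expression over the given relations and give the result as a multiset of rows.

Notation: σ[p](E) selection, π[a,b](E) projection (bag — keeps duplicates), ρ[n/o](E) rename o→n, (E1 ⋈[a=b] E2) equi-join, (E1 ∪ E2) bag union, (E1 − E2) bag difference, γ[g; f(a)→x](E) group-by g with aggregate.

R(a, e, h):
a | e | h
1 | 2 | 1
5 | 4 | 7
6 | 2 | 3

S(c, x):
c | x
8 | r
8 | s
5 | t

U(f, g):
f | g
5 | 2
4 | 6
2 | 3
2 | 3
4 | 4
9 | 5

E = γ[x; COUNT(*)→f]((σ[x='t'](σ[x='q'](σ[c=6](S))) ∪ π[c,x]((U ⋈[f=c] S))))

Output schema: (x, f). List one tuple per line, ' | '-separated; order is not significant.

Row counts bottom-up:
  S → 3
  σ[c=6](S) → 0
  σ[x='q'](σ[c=6](S)) → 0
  σ[x='t'](σ[x='q'](σ[c=6](S))) → 0
  U → 6
  S → 3
  (U ⋈[f=c] S) → 1
  π[c,x]((U ⋈[f=c] S)) → 1
  (σ[x='t'](σ[x='q'](σ[c=6](S))) ∪ π[c,x]((U ⋈[f=c] S))) → 1
  γ[x; COUNT(*)→f]((σ[x='t'](σ[x='q'](σ[c=6](S))) ∪ π[c,x]((U ⋈[f=c] S)))) → 1

== RESULT ==
x | f
t | 1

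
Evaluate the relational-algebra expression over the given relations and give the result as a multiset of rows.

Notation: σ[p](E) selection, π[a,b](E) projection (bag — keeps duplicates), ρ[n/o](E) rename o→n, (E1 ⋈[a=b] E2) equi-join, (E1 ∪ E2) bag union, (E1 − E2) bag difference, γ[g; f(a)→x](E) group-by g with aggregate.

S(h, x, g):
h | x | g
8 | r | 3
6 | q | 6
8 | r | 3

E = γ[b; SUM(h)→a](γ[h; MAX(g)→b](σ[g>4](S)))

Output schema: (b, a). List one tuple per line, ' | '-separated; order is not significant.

Subexpression sizes:
  S → 3
  σ[g>4](S) → 1
  γ[h; MAX(g)→b](σ[g>4](S)) → 1
  γ[b; SUM(h)→a](γ[h; MAX(g)→b](σ[g>4](S))) → 1

== RESULT ==
b | a
6 | 6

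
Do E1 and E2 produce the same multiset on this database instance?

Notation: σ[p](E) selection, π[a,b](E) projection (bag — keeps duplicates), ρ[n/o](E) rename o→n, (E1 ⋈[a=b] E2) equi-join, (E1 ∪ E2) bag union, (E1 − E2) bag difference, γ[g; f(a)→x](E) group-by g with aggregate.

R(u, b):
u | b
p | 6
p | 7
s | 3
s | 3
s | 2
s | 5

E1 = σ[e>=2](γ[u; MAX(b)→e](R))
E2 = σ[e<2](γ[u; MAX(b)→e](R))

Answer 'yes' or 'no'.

E1 subexpression sizes:
  R → 6
  γ[u; MAX(b)→e](R) → 2
  σ[e>=2](γ[u; MAX(b)→e](R)) → 2
E2 subexpression sizes:
  R → 6
  γ[u; MAX(b)→e](R) → 2
  σ[e<2](γ[u; MAX(b)→e](R)) → 0

E1 result:
u | e
p | 7
s | 5
E2 result:
u | e
(0 rows)
Witness: ('s', 5) appears 1× in E1 but 0× in E2.

no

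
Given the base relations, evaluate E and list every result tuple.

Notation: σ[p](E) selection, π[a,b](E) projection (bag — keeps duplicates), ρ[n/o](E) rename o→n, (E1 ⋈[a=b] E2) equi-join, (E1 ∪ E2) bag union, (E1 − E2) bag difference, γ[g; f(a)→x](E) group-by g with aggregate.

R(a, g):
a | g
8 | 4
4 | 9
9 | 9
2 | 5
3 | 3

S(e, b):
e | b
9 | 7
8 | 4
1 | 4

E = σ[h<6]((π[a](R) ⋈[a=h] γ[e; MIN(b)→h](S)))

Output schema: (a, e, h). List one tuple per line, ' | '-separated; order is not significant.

Stepwise |·|:
  R → 5
  π[a](R) → 5
  S → 3
  γ[e; MIN(b)→h](S) → 3
  (π[a](R) ⋈[a=h] γ[e; MIN(b)→h](S)) → 2
  σ[h<6]((π[a](R) ⋈[a=h] γ[e; MIN(b)→h](S))) → 2

== RESULT ==
a | e | h
4 | 1 | 4
4 | 8 | 4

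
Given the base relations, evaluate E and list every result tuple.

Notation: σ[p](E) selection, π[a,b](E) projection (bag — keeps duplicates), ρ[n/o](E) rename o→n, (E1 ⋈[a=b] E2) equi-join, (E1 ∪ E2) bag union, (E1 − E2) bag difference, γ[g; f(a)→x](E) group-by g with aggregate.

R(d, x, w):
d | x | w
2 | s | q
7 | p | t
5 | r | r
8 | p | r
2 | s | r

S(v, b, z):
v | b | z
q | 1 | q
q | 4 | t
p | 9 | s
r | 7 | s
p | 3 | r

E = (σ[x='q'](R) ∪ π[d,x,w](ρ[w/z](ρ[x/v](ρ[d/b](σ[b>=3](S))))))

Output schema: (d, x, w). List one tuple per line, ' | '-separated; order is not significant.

Subexpression sizes:
  R → 5
  σ[x='q'](R) → 0
  S → 5
  σ[b>=3](S) → 4
  ρ[d/b](σ[b>=3](S)) → 4
  ρ[x/v](ρ[d/b](σ[b>=3](S))) → 4
  ρ[w/z](ρ[x/v](ρ[d/b](σ[b>=3](S)))) → 4
  π[d,x,w](ρ[w/z](ρ[x/v](ρ[d/b](σ[b>=3](S))))) → 4
  (σ[x='q'](R) ∪ π[d,x,w](ρ[w/z](ρ[x/v](ρ[d/b](σ[b>=3](S)))))) → 4

== RESULT ==
d | x | w
3 | p | r
4 | q | t
7 | r | s
9 | p | s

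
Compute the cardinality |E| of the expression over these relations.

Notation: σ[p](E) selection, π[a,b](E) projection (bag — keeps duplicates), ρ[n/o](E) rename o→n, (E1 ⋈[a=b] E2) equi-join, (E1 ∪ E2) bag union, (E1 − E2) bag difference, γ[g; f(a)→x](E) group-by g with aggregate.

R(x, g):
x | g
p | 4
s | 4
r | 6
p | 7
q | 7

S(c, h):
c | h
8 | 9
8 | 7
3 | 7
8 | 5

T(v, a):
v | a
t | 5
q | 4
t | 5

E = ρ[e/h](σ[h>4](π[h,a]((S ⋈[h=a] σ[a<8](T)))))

Subexpression sizes:
  S → 4
  T → 3
  σ[a<8](T) → 3
  (S ⋈[h=a] σ[a<8](T)) → 2
  π[h,a]((S ⋈[h=a] σ[a<8](T))) → 2
  σ[h>4](π[h,a]((S ⋈[h=a] σ[a<8](T)))) → 2
  ρ[e/h](σ[h>4](π[h,a]((S ⋈[h=a] σ[a<8](T))))) → 2

|E| = 2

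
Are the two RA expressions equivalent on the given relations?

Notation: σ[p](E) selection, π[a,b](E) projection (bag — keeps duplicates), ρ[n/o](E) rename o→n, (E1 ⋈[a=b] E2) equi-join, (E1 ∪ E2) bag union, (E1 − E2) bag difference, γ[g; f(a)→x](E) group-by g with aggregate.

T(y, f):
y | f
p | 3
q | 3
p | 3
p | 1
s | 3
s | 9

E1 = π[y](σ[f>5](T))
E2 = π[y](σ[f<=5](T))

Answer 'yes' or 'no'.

E1 per-node cardinality:
  T → 6
  σ[f>5](T) → 1
  π[y](σ[f>5](T)) → 1
E2 per-node cardinality:
  T → 6
  σ[f<=5](T) → 5
  π[y](σ[f<=5](T)) → 5

E1 result:
y
s
E2 result:
y
p
p
p
q
s
Witness: ('p',) appears 0× in E1 but 3× in E2.

no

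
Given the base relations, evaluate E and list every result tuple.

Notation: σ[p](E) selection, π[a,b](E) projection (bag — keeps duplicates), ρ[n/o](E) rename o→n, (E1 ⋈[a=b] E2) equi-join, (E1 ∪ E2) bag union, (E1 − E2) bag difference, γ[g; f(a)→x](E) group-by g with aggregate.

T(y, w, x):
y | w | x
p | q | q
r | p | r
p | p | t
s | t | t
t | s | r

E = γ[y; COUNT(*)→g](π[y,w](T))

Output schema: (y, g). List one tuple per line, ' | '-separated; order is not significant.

Subexpression sizes:
  T → 5
  π[y,w](T) → 5
  γ[y; COUNT(*)→g](π[y,w](T)) → 4

== RESULT ==
y | g
p | 2
r | 1
s | 1
t | 1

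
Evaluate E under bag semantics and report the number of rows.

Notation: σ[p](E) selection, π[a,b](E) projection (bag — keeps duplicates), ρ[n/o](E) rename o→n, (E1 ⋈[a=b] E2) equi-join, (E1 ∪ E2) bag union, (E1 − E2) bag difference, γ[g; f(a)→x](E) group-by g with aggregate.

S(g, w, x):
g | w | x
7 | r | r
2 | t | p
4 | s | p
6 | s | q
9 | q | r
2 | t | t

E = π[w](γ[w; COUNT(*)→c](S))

Row counts bottom-up:
  S → 6
  γ[w; COUNT(*)→c](S) → 4
  π[w](γ[w; COUNT(*)→c](S)) → 4

|E| = 4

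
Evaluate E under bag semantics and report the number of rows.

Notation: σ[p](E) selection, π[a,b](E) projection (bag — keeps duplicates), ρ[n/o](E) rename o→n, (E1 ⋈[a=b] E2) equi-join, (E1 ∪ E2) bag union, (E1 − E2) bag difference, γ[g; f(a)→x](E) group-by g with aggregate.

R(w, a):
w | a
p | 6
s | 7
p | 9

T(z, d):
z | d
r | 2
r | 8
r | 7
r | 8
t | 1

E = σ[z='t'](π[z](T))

Subexpression sizes:
  T → 5
  π[z](T) → 5
  σ[z='t'](π[z](T)) → 1

|E| = 1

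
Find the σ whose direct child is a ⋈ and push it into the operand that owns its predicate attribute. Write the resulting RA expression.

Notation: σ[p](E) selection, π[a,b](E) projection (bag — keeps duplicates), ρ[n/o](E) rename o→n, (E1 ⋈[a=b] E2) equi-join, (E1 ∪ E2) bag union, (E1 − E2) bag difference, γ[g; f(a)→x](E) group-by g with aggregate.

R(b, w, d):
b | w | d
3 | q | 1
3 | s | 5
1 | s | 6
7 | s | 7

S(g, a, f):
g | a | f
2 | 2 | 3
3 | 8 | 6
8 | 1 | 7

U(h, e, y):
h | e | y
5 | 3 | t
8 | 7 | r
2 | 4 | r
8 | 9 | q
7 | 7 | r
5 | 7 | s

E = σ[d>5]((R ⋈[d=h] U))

σ filters on d, owned by the left side.
E' = (σ[d>5](R) ⋈[d=h] U)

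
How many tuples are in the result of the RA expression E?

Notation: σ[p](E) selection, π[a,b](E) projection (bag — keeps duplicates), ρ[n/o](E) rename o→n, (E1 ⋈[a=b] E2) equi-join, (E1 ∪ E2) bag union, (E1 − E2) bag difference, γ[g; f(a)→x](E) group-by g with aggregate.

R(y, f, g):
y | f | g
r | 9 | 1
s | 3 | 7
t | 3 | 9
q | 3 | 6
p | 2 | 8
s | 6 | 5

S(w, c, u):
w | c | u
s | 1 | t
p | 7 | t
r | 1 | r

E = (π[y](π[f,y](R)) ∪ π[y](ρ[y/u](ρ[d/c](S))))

Per-node cardinality:
  R → 6
  π[f,y](R) → 6
  π[y](π[f,y](R)) → 6
  S → 3
  ρ[d/c](S) → 3
  ρ[y/u](ρ[d/c](S)) → 3
  π[y](ρ[y/u](ρ[d/c](S))) → 3
  (π[y](π[f,y](R)) ∪ π[y](ρ[y/u](ρ[d/c](S)))) → 9

|E| = 9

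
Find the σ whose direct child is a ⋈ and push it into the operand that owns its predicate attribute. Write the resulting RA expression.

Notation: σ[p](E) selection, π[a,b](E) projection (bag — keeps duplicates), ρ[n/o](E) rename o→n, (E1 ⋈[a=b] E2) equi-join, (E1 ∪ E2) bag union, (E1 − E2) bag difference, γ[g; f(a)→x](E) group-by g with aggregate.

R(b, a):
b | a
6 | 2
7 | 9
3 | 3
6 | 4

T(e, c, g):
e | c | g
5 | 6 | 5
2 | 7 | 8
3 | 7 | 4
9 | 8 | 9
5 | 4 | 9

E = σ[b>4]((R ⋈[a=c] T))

σ filters on b, owned by the left side.
E' = (σ[b>4](R) ⋈[a=c] T)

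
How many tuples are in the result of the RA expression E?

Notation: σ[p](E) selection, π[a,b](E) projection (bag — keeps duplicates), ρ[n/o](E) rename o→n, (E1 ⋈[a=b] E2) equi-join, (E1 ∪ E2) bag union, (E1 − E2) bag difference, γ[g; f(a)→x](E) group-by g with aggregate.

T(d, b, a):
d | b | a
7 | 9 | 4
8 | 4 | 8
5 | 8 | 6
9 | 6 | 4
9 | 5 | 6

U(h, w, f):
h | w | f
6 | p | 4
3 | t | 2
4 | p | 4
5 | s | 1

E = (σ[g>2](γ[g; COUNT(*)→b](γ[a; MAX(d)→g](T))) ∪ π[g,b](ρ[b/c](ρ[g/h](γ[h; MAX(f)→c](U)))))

Stepwise |·|:
  T → 5
  γ[a; MAX(d)→g](T) → 3
  γ[g; COUNT(*)→b](γ[a; MAX(d)→g](T)) → 2
  σ[g>2](γ[g; COUNT(*)→b](γ[a; MAX(d)→g](T))) → 2
  U → 4
  γ[h; MAX(f)→c](U) → 4
  ρ[g/h](γ[h; MAX(f)→c](U)) → 4
  ρ[b/c](ρ[g/h](γ[h; MAX(f)→c](U))) → 4
  π[g,b](ρ[b/c](ρ[g/h](γ[h; MAX(f)→c](U)))) → 4
  (σ[g>2](γ[g; COUNT(*)→b](γ[a; MAX(d)→g](T))) ∪ π[g,b](ρ[b/c](ρ[g/h](γ[h; MAX(f)→c](U))))) → 6

|E| = 6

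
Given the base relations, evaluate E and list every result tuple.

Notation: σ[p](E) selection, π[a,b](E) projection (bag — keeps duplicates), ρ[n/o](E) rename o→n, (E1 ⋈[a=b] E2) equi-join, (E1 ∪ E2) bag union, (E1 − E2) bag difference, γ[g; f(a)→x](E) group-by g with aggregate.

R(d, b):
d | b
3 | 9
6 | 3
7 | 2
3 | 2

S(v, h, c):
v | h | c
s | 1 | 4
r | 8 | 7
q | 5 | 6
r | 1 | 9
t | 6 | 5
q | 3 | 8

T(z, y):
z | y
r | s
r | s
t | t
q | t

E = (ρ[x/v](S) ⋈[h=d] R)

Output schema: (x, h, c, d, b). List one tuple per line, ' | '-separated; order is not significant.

Stepwise |·|:
  S → 6
  ρ[x/v](S) → 6
  R → 4
  (ρ[x/v](S) ⋈[h=d] R) → 3

== RESULT ==
x | h | c | d | b
q | 3 | 8 | 3 | 2
q | 3 | 8 | 3 | 9
t | 6 | 5 | 6 | 3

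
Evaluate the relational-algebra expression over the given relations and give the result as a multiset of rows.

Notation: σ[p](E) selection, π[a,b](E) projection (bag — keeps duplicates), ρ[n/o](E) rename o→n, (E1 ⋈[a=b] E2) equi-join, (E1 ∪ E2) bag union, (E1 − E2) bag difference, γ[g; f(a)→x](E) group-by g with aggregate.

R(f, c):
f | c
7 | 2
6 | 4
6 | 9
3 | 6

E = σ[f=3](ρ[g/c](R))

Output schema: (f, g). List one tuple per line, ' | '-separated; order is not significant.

Row counts bottom-up:
  R → 4
  ρ[g/c](R) → 4
  σ[f=3](ρ[g/c](R)) → 1

== RESULT ==
f | g
3 | 6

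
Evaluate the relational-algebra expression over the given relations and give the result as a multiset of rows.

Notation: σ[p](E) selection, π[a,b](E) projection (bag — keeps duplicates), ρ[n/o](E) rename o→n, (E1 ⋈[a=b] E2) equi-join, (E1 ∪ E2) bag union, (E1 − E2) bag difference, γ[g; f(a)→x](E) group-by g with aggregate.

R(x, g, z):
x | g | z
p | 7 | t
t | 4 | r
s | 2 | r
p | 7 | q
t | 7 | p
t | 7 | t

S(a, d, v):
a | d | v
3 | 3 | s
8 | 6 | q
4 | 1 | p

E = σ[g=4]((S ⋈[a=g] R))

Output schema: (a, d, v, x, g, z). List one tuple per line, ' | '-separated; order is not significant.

Per-node cardinality:
  S → 3
  R → 6
  (S ⋈[a=g] R) → 1
  σ[g=4]((S ⋈[a=g] R)) → 1

== RESULT ==
a | d | v | x | g | z
4 | 1 | p | t | 4 | r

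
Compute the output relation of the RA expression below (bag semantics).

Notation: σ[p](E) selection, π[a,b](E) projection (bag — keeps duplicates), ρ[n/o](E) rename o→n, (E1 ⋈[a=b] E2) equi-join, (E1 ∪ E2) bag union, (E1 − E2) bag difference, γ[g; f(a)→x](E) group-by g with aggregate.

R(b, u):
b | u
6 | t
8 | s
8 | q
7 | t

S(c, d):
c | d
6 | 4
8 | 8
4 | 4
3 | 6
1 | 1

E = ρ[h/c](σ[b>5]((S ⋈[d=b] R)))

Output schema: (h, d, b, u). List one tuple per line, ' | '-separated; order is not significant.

Stepwise |·|:
  S → 5
  R → 4
  (S ⋈[d=b] R) → 3
  σ[b>5]((S ⋈[d=b] R)) → 3
  ρ[h/c](σ[b>5]((S ⋈[d=b] R))) → 3

== RESULT ==
h | d | b | u
3 | 6 | 6 | t
8 | 8 | 8 | q
8 | 8 | 8 | s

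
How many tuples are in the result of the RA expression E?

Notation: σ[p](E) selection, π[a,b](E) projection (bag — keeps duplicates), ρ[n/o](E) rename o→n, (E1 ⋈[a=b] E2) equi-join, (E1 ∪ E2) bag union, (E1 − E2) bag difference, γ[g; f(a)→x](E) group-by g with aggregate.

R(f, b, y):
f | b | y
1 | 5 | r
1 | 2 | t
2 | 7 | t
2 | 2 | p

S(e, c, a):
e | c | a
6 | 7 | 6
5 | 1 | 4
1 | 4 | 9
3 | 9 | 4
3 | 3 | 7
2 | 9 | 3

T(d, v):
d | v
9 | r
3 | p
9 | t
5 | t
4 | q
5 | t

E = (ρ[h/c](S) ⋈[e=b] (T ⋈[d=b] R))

Stepwise |·|:
  S → 6
  ρ[h/c](S) → 6
  T → 6
  R → 4
  (T ⋈[d=b] R) → 2
  (ρ[h/c](S) ⋈[e=b] (T ⋈[d=b] R)) → 2

|E| = 2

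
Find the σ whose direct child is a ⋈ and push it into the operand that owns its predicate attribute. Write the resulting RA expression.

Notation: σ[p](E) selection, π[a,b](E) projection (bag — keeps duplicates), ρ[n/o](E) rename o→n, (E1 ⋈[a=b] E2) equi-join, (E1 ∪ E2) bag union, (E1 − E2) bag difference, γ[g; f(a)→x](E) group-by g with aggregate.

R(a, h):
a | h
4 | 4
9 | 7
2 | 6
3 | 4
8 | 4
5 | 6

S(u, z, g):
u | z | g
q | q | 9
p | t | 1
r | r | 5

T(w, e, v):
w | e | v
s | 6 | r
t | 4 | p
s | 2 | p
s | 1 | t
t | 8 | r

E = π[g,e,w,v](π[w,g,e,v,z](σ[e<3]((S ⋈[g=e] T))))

σ filters on e, owned by the right side.
E' = π[g,e,w,v](π[w,g,e,v,z]((S ⋈[g=e] σ[e<3](T))))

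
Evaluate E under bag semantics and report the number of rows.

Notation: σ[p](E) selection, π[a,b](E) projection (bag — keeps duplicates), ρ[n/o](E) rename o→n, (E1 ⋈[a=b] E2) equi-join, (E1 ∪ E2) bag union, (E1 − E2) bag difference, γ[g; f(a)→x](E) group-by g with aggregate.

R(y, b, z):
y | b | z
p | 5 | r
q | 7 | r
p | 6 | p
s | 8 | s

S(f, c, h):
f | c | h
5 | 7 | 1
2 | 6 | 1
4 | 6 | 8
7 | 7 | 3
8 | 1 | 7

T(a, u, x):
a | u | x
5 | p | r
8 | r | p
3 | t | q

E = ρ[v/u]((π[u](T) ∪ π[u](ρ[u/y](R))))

Row counts bottom-up:
  T → 3
  π[u](T) → 3
  R → 4
  ρ[u/y](R) → 4
  π[u](ρ[u/y](R)) → 4
  (π[u](T) ∪ π[u](ρ[u/y](R))) → 7
  ρ[v/u]((π[u](T) ∪ π[u](ρ[u/y](R)))) → 7

|E| = 7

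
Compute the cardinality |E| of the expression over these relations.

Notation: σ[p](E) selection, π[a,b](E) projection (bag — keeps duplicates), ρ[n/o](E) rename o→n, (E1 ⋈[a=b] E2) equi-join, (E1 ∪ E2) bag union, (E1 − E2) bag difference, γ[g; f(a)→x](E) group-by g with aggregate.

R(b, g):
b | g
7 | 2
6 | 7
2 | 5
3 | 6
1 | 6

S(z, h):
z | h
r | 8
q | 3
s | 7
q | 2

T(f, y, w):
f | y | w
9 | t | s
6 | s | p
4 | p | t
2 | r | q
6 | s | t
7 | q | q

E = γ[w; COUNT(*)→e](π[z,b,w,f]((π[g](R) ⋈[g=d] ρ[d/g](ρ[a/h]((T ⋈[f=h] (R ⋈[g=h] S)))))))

Per-node cardinality:
  R → 5
  π[g](R) → 5
  T → 6
  R → 5
  S → 4
  (R ⋈[g=h] S) → 2
  (T ⋈[f=h] (R ⋈[g=h] S)) → 2
  ρ[a/h]((T ⋈[f=h] (R ⋈[g=h] S))) → 2
  ρ[d/g](ρ[a/h]((T ⋈[f=h] (R ⋈[g=h] S)))) → 2
  (π[g](R) ⋈[g=d] ρ[d/g](ρ[a/h]((T ⋈[f=h] (R ⋈[g=h] S))))) → 2
  π[z,b,w,f]((π[g](R) ⋈[g=d] ρ[d/g](ρ[a/h]((T ⋈[f=h] (R ⋈[g=h] S)))))) → 2
  γ[w; COUNT(*)→e](π[z,b,w,f]((π[g](R) ⋈[g=d] ρ[d/g](ρ[a/h]((T ⋈[f=h] (R ⋈[g=h] S))))))) → 1

|E| = 1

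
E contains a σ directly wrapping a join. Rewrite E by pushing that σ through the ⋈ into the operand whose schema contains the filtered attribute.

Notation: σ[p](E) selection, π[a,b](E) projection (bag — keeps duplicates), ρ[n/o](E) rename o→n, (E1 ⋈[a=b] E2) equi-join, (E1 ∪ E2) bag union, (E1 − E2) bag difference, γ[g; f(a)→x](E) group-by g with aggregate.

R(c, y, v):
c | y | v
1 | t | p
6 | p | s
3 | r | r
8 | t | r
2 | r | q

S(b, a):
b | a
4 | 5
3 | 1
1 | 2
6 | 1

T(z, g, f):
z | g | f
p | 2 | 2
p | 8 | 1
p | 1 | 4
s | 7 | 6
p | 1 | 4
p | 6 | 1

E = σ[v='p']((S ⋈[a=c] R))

σ filters on v, owned by the right side.
E' = (S ⋈[a=c] σ[v='p'](R))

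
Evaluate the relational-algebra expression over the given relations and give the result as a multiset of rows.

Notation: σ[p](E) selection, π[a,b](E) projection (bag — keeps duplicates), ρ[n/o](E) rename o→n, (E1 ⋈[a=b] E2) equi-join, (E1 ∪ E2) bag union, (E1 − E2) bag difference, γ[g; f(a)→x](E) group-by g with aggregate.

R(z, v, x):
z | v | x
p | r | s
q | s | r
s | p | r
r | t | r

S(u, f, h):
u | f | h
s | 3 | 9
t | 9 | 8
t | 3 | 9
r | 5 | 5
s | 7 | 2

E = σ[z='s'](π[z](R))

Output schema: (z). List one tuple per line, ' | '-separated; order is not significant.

Stepwise |·|:
  R → 4
  π[z](R) → 4
  σ[z='s'](π[z](R)) → 1

== RESULT ==
z
s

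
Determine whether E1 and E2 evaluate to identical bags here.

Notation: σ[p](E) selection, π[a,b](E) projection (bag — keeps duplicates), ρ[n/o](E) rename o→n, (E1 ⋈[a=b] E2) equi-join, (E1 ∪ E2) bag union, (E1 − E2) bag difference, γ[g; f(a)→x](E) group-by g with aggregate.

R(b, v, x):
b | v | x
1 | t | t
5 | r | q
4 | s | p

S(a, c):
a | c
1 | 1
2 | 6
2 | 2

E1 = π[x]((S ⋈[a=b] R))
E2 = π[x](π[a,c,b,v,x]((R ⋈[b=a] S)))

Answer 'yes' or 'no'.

E1 row counts bottom-up:
  S → 3
  R → 3
  (S ⋈[a=b] R) → 1
  π[x]((S ⋈[a=b] R)) → 1
E2 row counts bottom-up:
  R → 3
  S → 3
  (R ⋈[b=a] S) → 1
  π[a,c,b,v,x]((R ⋈[b=a] S)) → 1
  π[x](π[a,c,b,v,x]((R ⋈[b=a] S))) → 1

E1 and E2 produce the same multiset:
x
t

yes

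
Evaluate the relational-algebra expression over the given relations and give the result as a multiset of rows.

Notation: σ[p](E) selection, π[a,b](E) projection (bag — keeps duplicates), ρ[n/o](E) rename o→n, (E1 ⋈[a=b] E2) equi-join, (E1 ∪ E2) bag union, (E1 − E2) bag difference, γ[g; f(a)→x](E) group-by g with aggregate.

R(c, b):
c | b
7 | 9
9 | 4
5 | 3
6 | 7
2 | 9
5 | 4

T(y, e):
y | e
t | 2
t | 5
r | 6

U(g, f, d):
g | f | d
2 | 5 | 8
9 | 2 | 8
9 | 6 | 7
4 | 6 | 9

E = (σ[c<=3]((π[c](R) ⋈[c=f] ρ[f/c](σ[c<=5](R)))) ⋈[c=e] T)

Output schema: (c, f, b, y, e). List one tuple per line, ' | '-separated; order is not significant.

Subexpression sizes:
  R → 6
  π[c](R) → 6
  R → 6
  σ[c<=5](R) → 3
  ρ[f/c](σ[c<=5](R)) → 3
  (π[c](R) ⋈[c=f] ρ[f/c](σ[c<=5](R))) → 5
  σ[c<=3]((π[c](R) ⋈[c=f] ρ[f/c](σ[c<=5](R)))) → 1
  T → 3
  (σ[c<=3]((π[c](R) ⋈[c=f] ρ[f/c](σ[c<=5](R)))) ⋈[c=e] T) → 1

== RESULT ==
c | f | b | y | e
2 | 2 | 9 | t | 2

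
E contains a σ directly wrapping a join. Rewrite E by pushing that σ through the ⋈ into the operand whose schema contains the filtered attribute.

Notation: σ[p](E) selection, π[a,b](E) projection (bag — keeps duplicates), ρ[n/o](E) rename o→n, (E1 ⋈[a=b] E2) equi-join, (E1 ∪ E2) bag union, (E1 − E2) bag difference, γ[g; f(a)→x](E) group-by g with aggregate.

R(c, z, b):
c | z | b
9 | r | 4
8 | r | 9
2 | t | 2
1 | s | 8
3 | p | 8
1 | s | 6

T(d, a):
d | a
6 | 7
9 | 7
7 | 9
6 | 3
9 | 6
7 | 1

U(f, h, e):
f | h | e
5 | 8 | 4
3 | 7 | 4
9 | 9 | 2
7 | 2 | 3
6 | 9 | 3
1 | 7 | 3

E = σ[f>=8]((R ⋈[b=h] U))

σ filters on f, owned by the right side.
E' = (R ⋈[b=h] σ[f>=8](U))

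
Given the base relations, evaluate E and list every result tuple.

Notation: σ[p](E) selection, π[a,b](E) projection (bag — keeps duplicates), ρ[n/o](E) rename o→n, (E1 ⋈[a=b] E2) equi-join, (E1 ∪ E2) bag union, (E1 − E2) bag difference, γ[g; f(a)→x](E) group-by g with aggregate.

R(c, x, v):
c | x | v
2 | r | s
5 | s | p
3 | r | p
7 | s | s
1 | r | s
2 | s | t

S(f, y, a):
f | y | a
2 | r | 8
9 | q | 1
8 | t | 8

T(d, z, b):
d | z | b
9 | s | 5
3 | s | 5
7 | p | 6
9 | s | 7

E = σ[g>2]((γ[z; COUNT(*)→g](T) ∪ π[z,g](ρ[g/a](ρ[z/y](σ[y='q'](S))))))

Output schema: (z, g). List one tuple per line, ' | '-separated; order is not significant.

Per-node cardinality:
  T → 4
  γ[z; COUNT(*)→g](T) → 2
  S → 3
  σ[y='q'](S) → 1
  ρ[z/y](σ[y='q'](S)) → 1
  ρ[g/a](ρ[z/y](σ[y='q'](S))) → 1
  π[z,g](ρ[g/a](ρ[z/y](σ[y='q'](S)))) → 1
  (γ[z; COUNT(*)→g](T) ∪ π[z,g](ρ[g/a](ρ[z/y](σ[y='q'](S))))) → 3
  σ[g>2]((γ[z; COUNT(*)→g](T) ∪ π[z,g](ρ[g/a](ρ[z/y](σ[y='q'](S)))))) → 1

== RESULT ==
z | g
s | 3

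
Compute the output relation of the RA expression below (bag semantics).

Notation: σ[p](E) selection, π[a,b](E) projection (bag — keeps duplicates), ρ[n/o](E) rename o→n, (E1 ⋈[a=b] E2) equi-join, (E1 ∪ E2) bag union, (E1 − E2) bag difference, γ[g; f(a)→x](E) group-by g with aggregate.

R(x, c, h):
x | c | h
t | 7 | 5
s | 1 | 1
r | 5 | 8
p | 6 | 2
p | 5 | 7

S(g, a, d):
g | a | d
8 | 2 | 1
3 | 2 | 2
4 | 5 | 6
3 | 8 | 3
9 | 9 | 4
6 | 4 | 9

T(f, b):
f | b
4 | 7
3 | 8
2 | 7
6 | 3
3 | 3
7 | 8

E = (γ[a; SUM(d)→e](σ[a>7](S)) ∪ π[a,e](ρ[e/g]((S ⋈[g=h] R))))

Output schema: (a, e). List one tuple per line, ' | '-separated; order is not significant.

Row counts bottom-up:
  S → 6
  σ[a>7](S) → 2
  γ[a; SUM(d)→e](σ[a>7](S)) → 2
  S → 6
  R → 5
  (S ⋈[g=h] R) → 1
  ρ[e/g]((S ⋈[g=h] R)) → 1
  π[a,e](ρ[e/g]((S ⋈[g=h] R))) → 1
  (γ[a; SUM(d)→e](σ[a>7](S)) ∪ π[a,e](ρ[e/g]((S ⋈[g=h] R)))) → 3

== RESULT ==
a | e
2 | 8
8 | 3
9 | 4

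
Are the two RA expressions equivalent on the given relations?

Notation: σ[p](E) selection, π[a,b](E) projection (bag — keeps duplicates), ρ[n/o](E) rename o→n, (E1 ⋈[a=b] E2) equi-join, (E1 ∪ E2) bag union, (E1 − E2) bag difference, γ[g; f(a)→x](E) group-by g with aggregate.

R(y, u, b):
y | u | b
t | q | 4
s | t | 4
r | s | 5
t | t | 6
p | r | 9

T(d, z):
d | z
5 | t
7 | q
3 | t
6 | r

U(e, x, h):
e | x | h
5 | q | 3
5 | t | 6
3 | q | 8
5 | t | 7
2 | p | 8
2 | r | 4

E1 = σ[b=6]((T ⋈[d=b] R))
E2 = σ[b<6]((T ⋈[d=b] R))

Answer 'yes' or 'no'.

E1 per-node cardinality:
  T → 4
  R → 5
  (T ⋈[d=b] R) → 2
  σ[b=6]((T ⋈[d=b] R)) → 1
E2 per-node cardinality:
  T → 4
  R → 5
  (T ⋈[d=b] R) → 2
  σ[b<6]((T ⋈[d=b] R)) → 1

E1 result:
d | z | y | u | b
6 | r | t | t | 6
E2 result:
d | z | y | u | b
5 | t | r | s | 5
Witness: (5, 't', 'r', 's', 5) appears 0× in E1 but 1× in E2.

no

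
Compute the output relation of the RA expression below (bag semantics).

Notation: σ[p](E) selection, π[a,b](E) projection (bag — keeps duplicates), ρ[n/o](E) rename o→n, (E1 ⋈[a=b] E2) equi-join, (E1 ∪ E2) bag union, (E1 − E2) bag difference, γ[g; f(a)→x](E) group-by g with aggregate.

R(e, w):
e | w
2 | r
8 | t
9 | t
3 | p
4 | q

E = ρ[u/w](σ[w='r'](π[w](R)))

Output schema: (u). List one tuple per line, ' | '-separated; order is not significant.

Per-node cardinality:
  R → 5
  π[w](R) → 5
  σ[w='r'](π[w](R)) → 1
  ρ[u/w](σ[w='r'](π[w](R))) → 1

== RESULT ==
u
r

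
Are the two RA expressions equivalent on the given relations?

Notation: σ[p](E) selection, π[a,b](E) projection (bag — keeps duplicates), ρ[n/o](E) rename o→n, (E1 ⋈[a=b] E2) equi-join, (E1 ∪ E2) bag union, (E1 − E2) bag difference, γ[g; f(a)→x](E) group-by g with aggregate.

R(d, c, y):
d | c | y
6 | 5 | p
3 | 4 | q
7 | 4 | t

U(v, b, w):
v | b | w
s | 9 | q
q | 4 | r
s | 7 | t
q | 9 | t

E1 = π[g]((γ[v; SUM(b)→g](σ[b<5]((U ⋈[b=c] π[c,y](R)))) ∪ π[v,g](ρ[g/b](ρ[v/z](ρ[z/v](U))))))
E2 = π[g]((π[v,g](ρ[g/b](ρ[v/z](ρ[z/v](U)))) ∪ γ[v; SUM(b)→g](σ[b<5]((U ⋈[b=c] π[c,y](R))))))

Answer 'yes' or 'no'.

E1 stepwise |·|:
  U → 4
  R → 3
  π[c,y](R) → 3
  (U ⋈[b=c] π[c,y](R)) → 2
  σ[b<5]((U ⋈[b=c] π[c,y](R))) → 2
  γ[v; SUM(b)→g](σ[b<5]((U ⋈[b=c] π[c,y](R)))) → 1
  U → 4
  ρ[z/v](U) → 4
  ρ[v/z](ρ[z/v](U)) → 4
  ρ[g/b](ρ[v/z](ρ[z/v](U))) → 4
  π[v,g](ρ[g/b](ρ[v/z](ρ[z/v](U)))) → 4
  (γ[v; SUM(b)→g](σ[b<5]((U ⋈[b=c] π[c,y](R)))) ∪ π[v,g](ρ[g/b](ρ[v/z](ρ[z/v](U))))) → 5
  π[g]((γ[v; SUM(b)→g](σ[b<5]((U ⋈[b=c] π[c,y](R)))) ∪ π[v,g](ρ[g/b](ρ[v/z](ρ[z/v](U)))))) → 5
E2 stepwise |·|:
  U → 4
  ρ[z/v](U) → 4
  ρ[v/z](ρ[z/v](U)) → 4
  ρ[g/b](ρ[v/z](ρ[z/v](U))) → 4
  π[v,g](ρ[g/b](ρ[v/z](ρ[z/v](U)))) → 4
  U → 4
  R → 3
  π[c,y](R) → 3
  (U ⋈[b=c] π[c,y](R)) → 2
  σ[b<5]((U ⋈[b=c] π[c,y](R))) → 2
  γ[v; SUM(b)→g](σ[b<5]((U ⋈[b=c] π[c,y](R)))) → 1
  (π[v,g](ρ[g/b](ρ[v/z](ρ[z/v](U)))) ∪ γ[v; SUM(b)→g](σ[b<5]((U ⋈[b=c] π[c,y](R))))) → 5
  π[g]((π[v,g](ρ[g/b](ρ[v/z](ρ[z/v](U)))) ∪ γ[v; SUM(b)→g](σ[b<5]((U ⋈[b=c] π[c,y](R)))))) → 5

E1 and E2 produce the same multiset:
g
4
7
8
9
9

yes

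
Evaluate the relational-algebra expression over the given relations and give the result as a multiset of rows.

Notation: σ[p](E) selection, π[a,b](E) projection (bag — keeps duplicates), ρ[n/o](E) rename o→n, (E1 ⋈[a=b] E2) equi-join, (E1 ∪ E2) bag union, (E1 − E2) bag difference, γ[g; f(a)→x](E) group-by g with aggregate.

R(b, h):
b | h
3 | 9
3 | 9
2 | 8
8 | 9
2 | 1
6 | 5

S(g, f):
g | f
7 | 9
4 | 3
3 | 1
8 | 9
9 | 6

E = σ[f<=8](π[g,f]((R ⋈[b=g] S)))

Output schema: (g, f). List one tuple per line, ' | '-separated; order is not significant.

Subexpression sizes:
  R → 6
  S → 5
  (R ⋈[b=g] S) → 3
  π[g,f]((R ⋈[b=g] S)) → 3
  σ[f<=8](π[g,f]((R ⋈[b=g] S))) → 2

== RESULT ==
g | f
3 | 1
3 | 1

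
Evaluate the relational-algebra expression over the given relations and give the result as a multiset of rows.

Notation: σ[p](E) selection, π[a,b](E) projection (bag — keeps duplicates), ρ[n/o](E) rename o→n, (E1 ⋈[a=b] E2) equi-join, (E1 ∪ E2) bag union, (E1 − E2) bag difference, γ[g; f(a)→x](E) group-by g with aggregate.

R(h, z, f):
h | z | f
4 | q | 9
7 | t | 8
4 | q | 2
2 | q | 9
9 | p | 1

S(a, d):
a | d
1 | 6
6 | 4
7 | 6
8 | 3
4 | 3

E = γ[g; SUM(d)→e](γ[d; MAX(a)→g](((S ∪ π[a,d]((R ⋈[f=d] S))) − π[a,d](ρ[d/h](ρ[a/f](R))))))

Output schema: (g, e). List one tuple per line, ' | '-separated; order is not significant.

Subexpression sizes:
  S → 5
  R → 5
  S → 5
  (R ⋈[f=d] S) → 0
  π[a,d]((R ⋈[f=d] S)) → 0
  (S ∪ π[a,d]((R ⋈[f=d] S))) → 5
  R → 5
  ρ[a/f](R) → 5
  ρ[d/h](ρ[a/f](R)) → 5
  π[a,d](ρ[d/h](ρ[a/f](R))) → 5
  ((S ∪ π[a,d]((R ⋈[f=d] S))) − π[a,d](ρ[d/h](ρ[a/f](R)))) → 5
  γ[d; MAX(a)→g](((S ∪ π[a,d]((R ⋈[f=d] S))) − π[a,d](ρ[d/h](ρ[a/f](R))))) → 3
  γ[g; SUM(d)→e](γ[d; MAX(a)→g](((S ∪ π[a,d]((R ⋈[f=d] S))) − π[a,d](ρ[d/h](ρ[a/f](R)))))) → 3

== RESULT ==
g | e
6 | 4
7 | 6
8 | 3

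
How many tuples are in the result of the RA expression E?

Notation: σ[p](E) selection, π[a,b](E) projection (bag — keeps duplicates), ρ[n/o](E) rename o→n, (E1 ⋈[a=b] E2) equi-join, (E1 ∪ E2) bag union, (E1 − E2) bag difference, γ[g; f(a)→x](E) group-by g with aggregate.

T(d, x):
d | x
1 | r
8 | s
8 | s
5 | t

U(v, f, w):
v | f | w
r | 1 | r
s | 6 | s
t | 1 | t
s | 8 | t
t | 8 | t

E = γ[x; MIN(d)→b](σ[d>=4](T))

Row counts bottom-up:
  T → 4
  σ[d>=4](T) → 3
  γ[x; MIN(d)→b](σ[d>=4](T)) → 2

|E| = 2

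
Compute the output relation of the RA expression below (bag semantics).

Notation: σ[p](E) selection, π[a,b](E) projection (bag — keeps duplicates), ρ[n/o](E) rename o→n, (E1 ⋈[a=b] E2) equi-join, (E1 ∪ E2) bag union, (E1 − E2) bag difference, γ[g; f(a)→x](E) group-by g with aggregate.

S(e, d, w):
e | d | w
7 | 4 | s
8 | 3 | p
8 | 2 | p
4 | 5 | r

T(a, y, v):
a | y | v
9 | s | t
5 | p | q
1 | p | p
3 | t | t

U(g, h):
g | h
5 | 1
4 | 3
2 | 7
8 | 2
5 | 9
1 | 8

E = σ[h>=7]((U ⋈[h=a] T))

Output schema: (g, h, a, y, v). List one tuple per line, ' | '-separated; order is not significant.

Subexpression sizes:
  U → 6
  T → 4
  (U ⋈[h=a] T) → 3
  σ[h>=7]((U ⋈[h=a] T)) → 1

== RESULT ==
g | h | a | y | v
5 | 9 | 9 | s | t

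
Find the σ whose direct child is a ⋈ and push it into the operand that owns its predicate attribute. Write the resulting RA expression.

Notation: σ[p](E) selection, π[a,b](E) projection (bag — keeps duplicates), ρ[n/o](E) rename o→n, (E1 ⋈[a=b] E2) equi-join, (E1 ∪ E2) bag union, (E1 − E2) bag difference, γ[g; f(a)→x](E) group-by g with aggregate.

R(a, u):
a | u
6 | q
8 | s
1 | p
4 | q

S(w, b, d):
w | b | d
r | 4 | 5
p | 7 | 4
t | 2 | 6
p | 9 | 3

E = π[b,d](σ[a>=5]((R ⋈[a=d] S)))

σ filters on a, owned by the left side.
E' = π[b,d]((σ[a>=5](R) ⋈[a=d] S))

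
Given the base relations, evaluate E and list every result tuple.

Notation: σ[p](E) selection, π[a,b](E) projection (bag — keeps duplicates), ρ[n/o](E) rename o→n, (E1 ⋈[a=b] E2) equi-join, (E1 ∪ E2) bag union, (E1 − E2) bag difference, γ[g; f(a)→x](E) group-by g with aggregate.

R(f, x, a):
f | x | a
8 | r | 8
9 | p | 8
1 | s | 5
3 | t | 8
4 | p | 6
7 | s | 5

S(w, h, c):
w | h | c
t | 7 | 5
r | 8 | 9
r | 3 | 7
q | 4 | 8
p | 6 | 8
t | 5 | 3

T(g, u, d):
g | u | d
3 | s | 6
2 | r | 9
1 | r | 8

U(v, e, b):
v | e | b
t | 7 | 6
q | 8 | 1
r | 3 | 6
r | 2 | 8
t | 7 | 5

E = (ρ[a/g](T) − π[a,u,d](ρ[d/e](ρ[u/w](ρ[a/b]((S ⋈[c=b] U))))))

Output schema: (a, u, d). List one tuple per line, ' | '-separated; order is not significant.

Row counts bottom-up:
  T → 3
  ρ[a/g](T) → 3
  S → 6
  U → 5
  (S ⋈[c=b] U) → 3
  ρ[a/b]((S ⋈[c=b] U)) → 3
  ρ[u/w](ρ[a/b]((S ⋈[c=b] U))) → 3
  ρ[d/e](ρ[u/w](ρ[a/b]((S ⋈[c=b] U)))) → 3
  π[a,u,d](ρ[d/e](ρ[u/w](ρ[a/b]((S ⋈[c=b] U))))) → 3
  (ρ[a/g](T) − π[a,u,d](ρ[d/e](ρ[u/w](ρ[a/b]((S ⋈[c=b] U)))))) → 3

== RESULT ==
a | u | d
1 | r | 8
2 | r | 9
3 | s | 6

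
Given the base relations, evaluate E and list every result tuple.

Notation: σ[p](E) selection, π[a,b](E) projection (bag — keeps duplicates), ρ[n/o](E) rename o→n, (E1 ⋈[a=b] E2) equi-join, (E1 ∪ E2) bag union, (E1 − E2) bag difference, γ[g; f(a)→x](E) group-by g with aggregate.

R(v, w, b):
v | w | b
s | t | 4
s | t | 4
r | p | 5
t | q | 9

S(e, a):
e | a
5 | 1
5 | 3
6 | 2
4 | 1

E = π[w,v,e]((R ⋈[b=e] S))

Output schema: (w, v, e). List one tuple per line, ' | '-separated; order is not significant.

Per-node cardinality:
  R → 4
  S → 4
  (R ⋈[b=e] S) → 4
  π[w,v,e]((R ⋈[b=e] S)) → 4

== RESULT ==
w | v | e
p | r | 5
p | r | 5
t | s | 4
t | s | 4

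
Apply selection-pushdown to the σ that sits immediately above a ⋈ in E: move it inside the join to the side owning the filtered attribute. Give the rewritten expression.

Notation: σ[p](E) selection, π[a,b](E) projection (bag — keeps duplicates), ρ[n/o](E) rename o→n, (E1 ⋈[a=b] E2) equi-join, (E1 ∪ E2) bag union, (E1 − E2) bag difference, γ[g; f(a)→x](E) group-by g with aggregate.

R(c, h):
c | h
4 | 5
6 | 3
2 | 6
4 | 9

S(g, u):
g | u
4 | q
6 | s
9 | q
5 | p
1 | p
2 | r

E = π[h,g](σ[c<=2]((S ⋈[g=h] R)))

σ filters on c, owned by the right side.
E' = π[h,g]((S ⋈[g=h] σ[c<=2](R)))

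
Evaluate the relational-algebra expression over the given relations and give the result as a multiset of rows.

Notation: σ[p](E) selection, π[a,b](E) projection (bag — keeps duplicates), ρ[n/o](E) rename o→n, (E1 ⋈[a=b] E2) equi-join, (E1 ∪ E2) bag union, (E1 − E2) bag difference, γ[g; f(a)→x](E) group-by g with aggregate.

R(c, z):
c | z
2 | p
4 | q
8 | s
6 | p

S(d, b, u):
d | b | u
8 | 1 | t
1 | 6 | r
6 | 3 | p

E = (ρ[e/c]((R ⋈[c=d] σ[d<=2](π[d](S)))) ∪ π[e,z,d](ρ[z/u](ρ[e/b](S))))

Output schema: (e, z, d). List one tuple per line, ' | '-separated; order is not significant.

Stepwise |·|:
  R → 4
  S → 3
  π[d](S) → 3
  σ[d<=2](π[d](S)) → 1
  (R ⋈[c=d] σ[d<=2](π[d](S))) → 0
  ρ[e/c]((R ⋈[c=d] σ[d<=2](π[d](S)))) → 0
  S → 3
  ρ[e/b](S) → 3
  ρ[z/u](ρ[e/b](S)) → 3
  π[e,z,d](ρ[z/u](ρ[e/b](S))) → 3
  (ρ[e/c]((R ⋈[c=d] σ[d<=2](π[d](S)))) ∪ π[e,z,d](ρ[z/u](ρ[e/b](S)))) → 3

== RESULT ==
e | z | d
1 | t | 8
3 | p | 6
6 | r | 1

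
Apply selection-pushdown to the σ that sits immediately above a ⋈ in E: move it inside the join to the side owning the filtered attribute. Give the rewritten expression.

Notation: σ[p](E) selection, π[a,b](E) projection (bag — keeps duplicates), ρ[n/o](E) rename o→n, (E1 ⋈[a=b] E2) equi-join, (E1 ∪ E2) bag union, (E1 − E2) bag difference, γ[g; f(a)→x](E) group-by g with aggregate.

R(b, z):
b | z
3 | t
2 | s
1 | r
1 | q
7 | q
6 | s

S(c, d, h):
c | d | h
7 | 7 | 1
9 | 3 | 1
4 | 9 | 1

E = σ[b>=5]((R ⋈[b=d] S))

σ filters on b, owned by the left side.
E' = (σ[b>=5](R) ⋈[b=d] S)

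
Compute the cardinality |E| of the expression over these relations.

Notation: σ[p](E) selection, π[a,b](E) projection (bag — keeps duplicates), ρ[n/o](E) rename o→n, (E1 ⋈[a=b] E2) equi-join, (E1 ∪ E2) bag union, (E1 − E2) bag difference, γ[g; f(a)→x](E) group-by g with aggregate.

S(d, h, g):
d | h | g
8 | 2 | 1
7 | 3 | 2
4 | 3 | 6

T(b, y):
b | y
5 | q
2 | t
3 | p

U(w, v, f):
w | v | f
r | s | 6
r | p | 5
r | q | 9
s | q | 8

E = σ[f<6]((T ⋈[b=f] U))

Stepwise |·|:
  T → 3
  U → 4
  (T ⋈[b=f] U) → 1
  σ[f<6]((T ⋈[b=f] U)) → 1

|E| = 1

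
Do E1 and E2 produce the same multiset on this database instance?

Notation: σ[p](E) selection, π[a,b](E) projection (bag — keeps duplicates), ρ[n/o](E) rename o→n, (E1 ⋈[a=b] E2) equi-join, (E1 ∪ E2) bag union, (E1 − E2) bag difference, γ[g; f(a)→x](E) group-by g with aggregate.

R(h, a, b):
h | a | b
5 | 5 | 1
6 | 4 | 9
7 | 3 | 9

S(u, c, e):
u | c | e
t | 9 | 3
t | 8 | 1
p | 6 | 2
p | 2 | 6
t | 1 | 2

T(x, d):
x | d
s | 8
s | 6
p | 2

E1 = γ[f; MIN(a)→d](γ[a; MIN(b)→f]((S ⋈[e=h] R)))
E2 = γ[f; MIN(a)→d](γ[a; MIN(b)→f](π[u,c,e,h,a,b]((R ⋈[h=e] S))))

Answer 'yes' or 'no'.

E1 per-node cardinality:
  S → 5
  R → 3
  (S ⋈[e=h] R) → 1
  γ[a; MIN(b)→f]((S ⋈[e=h] R)) → 1
  γ[f; MIN(a)→d](γ[a; MIN(b)→f]((S ⋈[e=h] R))) → 1
E2 per-node cardinality:
  R → 3
  S → 5
  (R ⋈[h=e] S) → 1
  π[u,c,e,h,a,b]((R ⋈[h=e] S)) → 1
  γ[a; MIN(b)→f](π[u,c,e,h,a,b]((R ⋈[h=e] S))) → 1
  γ[f; MIN(a)→d](γ[a; MIN(b)→f](π[u,c,e,h,a,b]((R ⋈[h=e] S)))) → 1

E1 and E2 produce the same multiset:
f | d
9 | 4

yes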